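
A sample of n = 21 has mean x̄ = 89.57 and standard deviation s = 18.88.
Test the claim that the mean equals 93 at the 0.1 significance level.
One-sample t-test:
H₀: μ = 93
H₁: μ ≠ 93
df = n - 1 = 20
t = (x̄ - μ₀) / (s/√n) = (89.57 - 93) / (18.88/√21) = -0.833
p-value = 0.4149

Since p-value > α = 0.1, we fail to reject H₀.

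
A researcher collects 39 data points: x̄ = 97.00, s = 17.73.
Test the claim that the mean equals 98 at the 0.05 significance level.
One-sample t-test:
H₀: μ = 98
H₁: μ ≠ 98
df = n - 1 = 38
t = (x̄ - μ₀) / (s/√n) = (97.00 - 98) / (17.73/√39) = -0.352
p-value = 0.7266

Since p-value > α = 0.05, we fail to reject H₀.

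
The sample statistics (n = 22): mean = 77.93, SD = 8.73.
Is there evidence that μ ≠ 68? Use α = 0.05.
One-sample t-test:
H₀: μ = 68
H₁: μ ≠ 68
df = n - 1 = 21
t = (x̄ - μ₀) / (s/√n) = (77.93 - 68) / (8.73/√22) = 5.335
p-value < 0.0001

Since p-value < α = 0.05, we reject H₀.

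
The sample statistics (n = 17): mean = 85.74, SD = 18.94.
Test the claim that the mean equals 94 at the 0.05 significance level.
One-sample t-test:
H₀: μ = 94
H₁: μ ≠ 94
df = n - 1 = 16
t = (x̄ - μ₀) / (s/√n) = (85.74 - 94) / (18.94/√17) = -1.798
p-value = 0.0910

Since p-value > α = 0.05, we fail to reject H₀.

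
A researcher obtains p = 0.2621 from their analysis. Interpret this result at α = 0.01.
Since p = 0.2621 > α = 0.01, fail to reject H₀.
There is insufficient evidence to reject the null hypothesis; the result is not statistically significant at the 0.01 level.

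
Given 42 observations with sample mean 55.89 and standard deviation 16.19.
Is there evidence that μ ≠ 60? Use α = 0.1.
One-sample t-test:
H₀: μ = 60
H₁: μ ≠ 60
df = n - 1 = 41
t = (x̄ - μ₀) / (s/√n) = (55.89 - 60) / (16.19/√42) = -1.645
p-value = 0.1076

Since p-value > α = 0.1, we fail to reject H₀.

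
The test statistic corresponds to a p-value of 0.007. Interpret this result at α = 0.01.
Since p = 0.007 < α = 0.01, reject H₀.
There is sufficient evidence to reject the null hypothesis; the result is statistically significant at the 0.01 level.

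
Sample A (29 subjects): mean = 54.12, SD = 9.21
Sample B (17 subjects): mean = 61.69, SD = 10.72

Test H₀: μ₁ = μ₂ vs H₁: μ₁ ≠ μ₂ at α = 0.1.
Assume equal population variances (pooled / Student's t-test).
Student's two-sample t-test (equal variances):
H₀: μ₁ = μ₂
H₁: μ₁ ≠ μ₂
df = n₁ + n₂ - 2 = 44
Pooled variance s_p² = [(n₁-1)s₁² + (n₂-1)s₂²] / (n₁ + n₂ - 2) = [(28)(9.21²) + (16)(10.72²)] / 44 = 95.7675
SE = √(s_p²(1/n₁ + 1/n₂)) = √(95.7675 × (1/29 + 1/17)) = 2.9893
t = (x̄₁ - x̄₂) / SE = (54.12 - 61.69) / 2.9893 = -7.57 / 2.9893 = -2.532
p-value = 0.0150

Since p-value < α = 0.1, we reject H₀.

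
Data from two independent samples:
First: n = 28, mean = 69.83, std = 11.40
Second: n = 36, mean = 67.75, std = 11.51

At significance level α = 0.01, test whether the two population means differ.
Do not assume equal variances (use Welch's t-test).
Welch's two-sample t-test:
H₀: μ₁ = μ₂
H₁: μ₁ ≠ μ₂
s₁²/n₁ = 11.40²/28 = 4.6414,  s₂²/n₂ = 11.51²/36 = 3.6800
SE = √(s₁²/n₁ + s₂²/n₂) = √(4.6414 + 3.6800) = 2.8847
df (Welch-Satterthwaite) = (s₁²/n₁ + s₂²/n₂)² / [(s₁²/n₁)²/(n₁-1) + (s₂²/n₂)²/(n₂-1)] ≈ 58.45
t = (x̄₁ - x̄₂) / SE = (69.83 - 67.75) / 2.8847 = 2.08 / 2.8847 = 0.721
p-value = 0.4738

Since p-value > α = 0.01, we fail to reject H₀.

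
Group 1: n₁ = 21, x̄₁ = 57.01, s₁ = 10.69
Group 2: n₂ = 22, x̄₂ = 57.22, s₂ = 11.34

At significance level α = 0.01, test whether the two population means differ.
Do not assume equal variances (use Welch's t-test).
Welch's two-sample t-test:
H₀: μ₁ = μ₂
H₁: μ₁ ≠ μ₂
s₁²/n₁ = 10.69²/21 = 5.4417,  s₂²/n₂ = 11.34²/22 = 5.8453
SE = √(s₁²/n₁ + s₂²/n₂) = √(5.4417 + 5.8453) = 3.3596
df (Welch-Satterthwaite) = (s₁²/n₁ + s₂²/n₂)² / [(s₁²/n₁)²/(n₁-1) + (s₂²/n₂)²/(n₂-1)] ≈ 40.99
t = (x̄₁ - x̄₂) / SE = (57.01 - 57.22) / 3.3596 = -0.21 / 3.3596 = -0.063
p-value = 0.9505

Since p-value > α = 0.01, we fail to reject H₀.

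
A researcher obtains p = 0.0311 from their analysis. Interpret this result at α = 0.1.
Since p = 0.0311 < α = 0.1, reject H₀.
There is sufficient evidence to reject the null hypothesis; the result is statistically significant at the 0.1 level.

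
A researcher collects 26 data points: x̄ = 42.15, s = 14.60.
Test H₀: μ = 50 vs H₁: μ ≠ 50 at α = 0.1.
One-sample t-test:
H₀: μ = 50
H₁: μ ≠ 50
df = n - 1 = 25
t = (x̄ - μ₀) / (s/√n) = (42.15 - 50) / (14.60/√26) = -2.742
p-value = 0.0111

Since p-value < α = 0.1, we reject H₀.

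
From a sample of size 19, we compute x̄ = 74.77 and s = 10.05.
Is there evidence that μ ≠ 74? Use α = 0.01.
One-sample t-test:
H₀: μ = 74
H₁: μ ≠ 74
df = n - 1 = 18
t = (x̄ - μ₀) / (s/√n) = (74.77 - 74) / (10.05/√19) = 0.334
p-value = 0.7423

Since p-value > α = 0.01, we fail to reject H₀.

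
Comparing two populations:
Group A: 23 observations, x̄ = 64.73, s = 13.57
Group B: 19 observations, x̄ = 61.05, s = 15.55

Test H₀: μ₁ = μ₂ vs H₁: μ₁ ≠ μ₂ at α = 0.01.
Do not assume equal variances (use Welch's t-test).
Welch's two-sample t-test:
H₀: μ₁ = μ₂
H₁: μ₁ ≠ μ₂
s₁²/n₁ = 13.57²/23 = 8.0063,  s₂²/n₂ = 15.55²/19 = 12.7264
SE = √(s₁²/n₁ + s₂²/n₂) = √(8.0063 + 12.7264) = 4.5533
df (Welch-Satterthwaite) = (s₁²/n₁ + s₂²/n₂)² / [(s₁²/n₁)²/(n₁-1) + (s₂²/n₂)²/(n₂-1)] ≈ 36.09
t = (x̄₁ - x̄₂) / SE = (64.73 - 61.05) / 4.5533 = 3.68 / 4.5533 = 0.808
p-value = 0.4243

Since p-value > α = 0.01, we fail to reject H₀.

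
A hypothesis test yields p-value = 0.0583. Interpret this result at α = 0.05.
Since p = 0.0583 > α = 0.05, fail to reject H₀.
There is insufficient evidence to reject the null hypothesis; the result is not statistically significant at the 0.05 level.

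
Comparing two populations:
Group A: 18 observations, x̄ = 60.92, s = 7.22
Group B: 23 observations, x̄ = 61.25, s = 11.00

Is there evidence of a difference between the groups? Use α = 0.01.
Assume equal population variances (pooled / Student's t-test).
Student's two-sample t-test (equal variances):
H₀: μ₁ = μ₂
H₁: μ₁ ≠ μ₂
df = n₁ + n₂ - 2 = 39
Pooled variance s_p² = [(n₁-1)s₁² + (n₂-1)s₂²] / (n₁ + n₂ - 2) = [(17)(7.22²) + (22)(11.00²)] / 39 = 90.9790
SE = √(s_p²(1/n₁ + 1/n₂)) = √(90.9790 × (1/18 + 1/23)) = 3.0017
t = (x̄₁ - x̄₂) / SE = (60.92 - 61.25) / 3.0017 = -0.33 / 3.0017 = -0.110
p-value = 0.9130

Since p-value > α = 0.01, we fail to reject H₀.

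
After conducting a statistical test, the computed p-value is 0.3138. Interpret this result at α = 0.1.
Since p = 0.3138 > α = 0.1, fail to reject H₀.
There is insufficient evidence to reject the null hypothesis; the result is not statistically significant at the 0.1 level.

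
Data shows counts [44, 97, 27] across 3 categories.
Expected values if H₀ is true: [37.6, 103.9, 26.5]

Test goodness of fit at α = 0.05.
Chi-square goodness of fit test:
H₀: observed counts match expected distribution
H₁: observed counts differ from expected distribution
df = k - 1 = 2
χ² = Σ(O - E)²/E
   = (44 - 37.6)²/37.6 + (97 - 103.9)²/103.9 + (27 - 26.5)²/26.5
   = 1.089 + 0.458 + 0.009
   = 1.56
p-value = 0.4591

Since p-value > α = 0.05, we fail to reject H₀.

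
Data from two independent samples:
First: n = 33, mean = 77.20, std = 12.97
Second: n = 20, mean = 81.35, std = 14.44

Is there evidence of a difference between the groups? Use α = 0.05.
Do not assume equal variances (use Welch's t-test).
Welch's two-sample t-test:
H₀: μ₁ = μ₂
H₁: μ₁ ≠ μ₂
s₁²/n₁ = 12.97²/33 = 5.0976,  s₂²/n₂ = 14.44²/20 = 10.4257
SE = √(s₁²/n₁ + s₂²/n₂) = √(5.0976 + 10.4257) = 3.9400
df (Welch-Satterthwaite) = (s₁²/n₁ + s₂²/n₂)² / [(s₁²/n₁)²/(n₁-1) + (s₂²/n₂)²/(n₂-1)] ≈ 36.89
t = (x̄₁ - x̄₂) / SE = (77.20 - 81.35) / 3.9400 = -4.15 / 3.9400 = -1.053
p-value = 0.2991

Since p-value > α = 0.05, we fail to reject H₀.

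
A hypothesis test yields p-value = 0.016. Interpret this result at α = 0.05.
Since p = 0.016 < α = 0.05, reject H₀.
There is sufficient evidence to reject the null hypothesis; the result is statistically significant at the 0.05 level.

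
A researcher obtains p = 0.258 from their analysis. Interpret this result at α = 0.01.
Since p = 0.258 > α = 0.01, fail to reject H₀.
There is insufficient evidence to reject the null hypothesis; the result is not statistically significant at the 0.01 level.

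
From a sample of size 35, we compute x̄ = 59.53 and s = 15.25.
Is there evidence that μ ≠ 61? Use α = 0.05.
One-sample t-test:
H₀: μ = 61
H₁: μ ≠ 61
df = n - 1 = 34
t = (x̄ - μ₀) / (s/√n) = (59.53 - 61) / (15.25/√35) = -0.570
p-value = 0.5722

Since p-value > α = 0.05, we fail to reject H₀.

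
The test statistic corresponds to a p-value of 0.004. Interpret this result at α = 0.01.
Since p = 0.004 < α = 0.01, reject H₀.
There is sufficient evidence to reject the null hypothesis; the result is statistically significant at the 0.01 level.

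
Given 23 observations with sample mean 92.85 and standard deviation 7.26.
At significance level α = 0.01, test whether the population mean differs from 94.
One-sample t-test:
H₀: μ = 94
H₁: μ ≠ 94
df = n - 1 = 22
t = (x̄ - μ₀) / (s/√n) = (92.85 - 94) / (7.26/√23) = -0.760
p-value = 0.4555

Since p-value > α = 0.01, we fail to reject H₀.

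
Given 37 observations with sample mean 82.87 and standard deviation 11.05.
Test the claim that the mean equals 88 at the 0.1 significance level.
One-sample t-test:
H₀: μ = 88
H₁: μ ≠ 88
df = n - 1 = 36
t = (x̄ - μ₀) / (s/√n) = (82.87 - 88) / (11.05/√37) = -2.824
p-value = 0.0077

Since p-value < α = 0.1, we reject H₀.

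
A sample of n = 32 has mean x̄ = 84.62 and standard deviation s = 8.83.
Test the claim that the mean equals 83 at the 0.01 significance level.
One-sample t-test:
H₀: μ = 83
H₁: μ ≠ 83
df = n - 1 = 31
t = (x̄ - μ₀) / (s/√n) = (84.62 - 83) / (8.83/√32) = 1.038
p-value = 0.3074

Since p-value > α = 0.01, we fail to reject H₀.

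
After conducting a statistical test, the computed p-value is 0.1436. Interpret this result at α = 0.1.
Since p = 0.1436 > α = 0.1, fail to reject H₀.
There is insufficient evidence to reject the null hypothesis; the result is not statistically significant at the 0.1 level.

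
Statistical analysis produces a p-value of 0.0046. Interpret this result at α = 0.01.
Since p = 0.0046 < α = 0.01, reject H₀.
There is sufficient evidence to reject the null hypothesis; the result is statistically significant at the 0.01 level.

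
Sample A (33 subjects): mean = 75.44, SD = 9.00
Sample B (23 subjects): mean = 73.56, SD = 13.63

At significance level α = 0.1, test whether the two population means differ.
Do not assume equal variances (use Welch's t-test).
Welch's two-sample t-test:
H₀: μ₁ = μ₂
H₁: μ₁ ≠ μ₂
s₁²/n₁ = 9.00²/33 = 2.4545,  s₂²/n₂ = 13.63²/23 = 8.0773
SE = √(s₁²/n₁ + s₂²/n₂) = √(2.4545 + 8.0773) = 3.2453
df (Welch-Satterthwaite) = (s₁²/n₁ + s₂²/n₂)² / [(s₁²/n₁)²/(n₁-1) + (s₂²/n₂)²/(n₂-1)] ≈ 35.17
t = (x̄₁ - x̄₂) / SE = (75.44 - 73.56) / 3.2453 = 1.88 / 3.2453 = 0.579
p-value = 0.5661

Since p-value > α = 0.1, we fail to reject H₀.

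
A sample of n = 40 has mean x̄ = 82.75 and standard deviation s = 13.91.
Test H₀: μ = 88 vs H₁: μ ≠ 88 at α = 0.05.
One-sample t-test:
H₀: μ = 88
H₁: μ ≠ 88
df = n - 1 = 39
t = (x̄ - μ₀) / (s/√n) = (82.75 - 88) / (13.91/√40) = -2.387
p-value = 0.0219

Since p-value < α = 0.05, we reject H₀.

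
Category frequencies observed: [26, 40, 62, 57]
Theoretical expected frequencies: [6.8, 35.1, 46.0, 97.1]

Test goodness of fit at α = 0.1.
Chi-square goodness of fit test:
H₀: observed counts match expected distribution
H₁: observed counts differ from expected distribution
df = k - 1 = 3
χ² = Σ(O - E)²/E
   = (26 - 6.8)²/6.8 + (40 - 35.1)²/35.1 + (62 - 46.0)²/46.0 + (57 - 97.1)²/97.1
   = 54.212 + 0.684 + 5.565 + 16.560
   = 77.02
p-value < 0.0001

Since p-value < α = 0.1, we reject H₀.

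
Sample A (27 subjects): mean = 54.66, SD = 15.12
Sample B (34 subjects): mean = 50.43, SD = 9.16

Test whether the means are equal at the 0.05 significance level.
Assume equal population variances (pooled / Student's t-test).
Student's two-sample t-test (equal variances):
H₀: μ₁ = μ₂
H₁: μ₁ ≠ μ₂
df = n₁ + n₂ - 2 = 59
Pooled variance s_p² = [(n₁-1)s₁² + (n₂-1)s₂²] / (n₁ + n₂ - 2) = [(26)(15.12²) + (33)(9.16²)] / 59 = 147.6756
SE = √(s_p²(1/n₁ + 1/n₂)) = √(147.6756 × (1/27 + 1/34)) = 3.1325
t = (x̄₁ - x̄₂) / SE = (54.66 - 50.43) / 3.1325 = 4.23 / 3.1325 = 1.350
p-value = 0.1821

Since p-value > α = 0.05, we fail to reject H₀.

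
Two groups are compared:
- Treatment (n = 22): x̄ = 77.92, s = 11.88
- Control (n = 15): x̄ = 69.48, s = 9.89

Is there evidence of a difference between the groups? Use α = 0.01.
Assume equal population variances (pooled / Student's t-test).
Student's two-sample t-test (equal variances):
H₀: μ₁ = μ₂
H₁: μ₁ ≠ μ₂
df = n₁ + n₂ - 2 = 35
Pooled variance s_p² = [(n₁-1)s₁² + (n₂-1)s₂²] / (n₁ + n₂ - 2) = [(21)(11.88²) + (14)(9.89²)] / 35 = 123.8055
SE = √(s_p²(1/n₁ + 1/n₂)) = √(123.8055 × (1/22 + 1/15)) = 3.7258
t = (x̄₁ - x̄₂) / SE = (77.92 - 69.48) / 3.7258 = 8.44 / 3.7258 = 2.265
p-value = 0.0298

Since p-value > α = 0.01, we fail to reject H₀.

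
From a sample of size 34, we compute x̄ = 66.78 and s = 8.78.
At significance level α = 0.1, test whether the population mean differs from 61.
One-sample t-test:
H₀: μ = 61
H₁: μ ≠ 61
df = n - 1 = 33
t = (x̄ - μ₀) / (s/√n) = (66.78 - 61) / (8.78/√34) = 3.839
p-value = 0.0005

Since p-value < α = 0.1, we reject H₀.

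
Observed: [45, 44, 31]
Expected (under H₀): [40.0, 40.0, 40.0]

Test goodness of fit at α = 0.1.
Chi-square goodness of fit test:
H₀: observed counts match expected distribution
H₁: observed counts differ from expected distribution
df = k - 1 = 2
χ² = Σ(O - E)²/E
   = (45 - 40.0)²/40.0 + (44 - 40.0)²/40.0 + (31 - 40.0)²/40.0
   = 0.625 + 0.400 + 2.025
   = 3.05
p-value = 0.2176

Since p-value > α = 0.1, we fail to reject H₀.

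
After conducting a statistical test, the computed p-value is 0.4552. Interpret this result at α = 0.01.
Since p = 0.4552 > α = 0.01, fail to reject H₀.
There is insufficient evidence to reject the null hypothesis; the result is not statistically significant at the 0.01 level.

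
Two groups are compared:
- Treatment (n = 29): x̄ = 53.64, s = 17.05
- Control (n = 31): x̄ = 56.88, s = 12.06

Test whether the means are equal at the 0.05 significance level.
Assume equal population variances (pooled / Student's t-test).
Student's two-sample t-test (equal variances):
H₀: μ₁ = μ₂
H₁: μ₁ ≠ μ₂
df = n₁ + n₂ - 2 = 58
Pooled variance s_p² = [(n₁-1)s₁² + (n₂-1)s₂²] / (n₁ + n₂ - 2) = [(28)(17.05²) + (30)(12.06²)] / 58 = 215.5686
SE = √(s_p²(1/n₁ + 1/n₂)) = √(215.5686 × (1/29 + 1/31)) = 3.7930
t = (x̄₁ - x̄₂) / SE = (53.64 - 56.88) / 3.7930 = -3.24 / 3.7930 = -0.854
p-value = 0.3965

Since p-value > α = 0.05, we fail to reject H₀.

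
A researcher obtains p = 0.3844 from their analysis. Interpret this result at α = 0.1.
Since p = 0.3844 > α = 0.1, fail to reject H₀.
There is insufficient evidence to reject the null hypothesis; the result is not statistically significant at the 0.1 level.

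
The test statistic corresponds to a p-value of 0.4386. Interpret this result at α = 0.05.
Since p = 0.4386 > α = 0.05, fail to reject H₀.
There is insufficient evidence to reject the null hypothesis; the result is not statistically significant at the 0.05 level.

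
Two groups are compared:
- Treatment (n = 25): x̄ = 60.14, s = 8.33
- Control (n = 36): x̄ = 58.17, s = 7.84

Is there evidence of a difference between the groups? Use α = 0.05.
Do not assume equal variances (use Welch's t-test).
Welch's two-sample t-test:
H₀: μ₁ = μ₂
H₁: μ₁ ≠ μ₂
s₁²/n₁ = 8.33²/25 = 2.7756,  s₂²/n₂ = 7.84²/36 = 1.7074
SE = √(s₁²/n₁ + s₂²/n₂) = √(2.7756 + 1.7074) = 2.1173
df (Welch-Satterthwaite) = (s₁²/n₁ + s₂²/n₂)² / [(s₁²/n₁)²/(n₁-1) + (s₂²/n₂)²/(n₂-1)] ≈ 49.71
t = (x̄₁ - x̄₂) / SE = (60.14 - 58.17) / 2.1173 = 1.97 / 2.1173 = 0.930
p-value = 0.3566

Since p-value > α = 0.05, we fail to reject H₀.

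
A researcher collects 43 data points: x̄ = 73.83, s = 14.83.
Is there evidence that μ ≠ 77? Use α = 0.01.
One-sample t-test:
H₀: μ = 77
H₁: μ ≠ 77
df = n - 1 = 42
t = (x̄ - μ₀) / (s/√n) = (73.83 - 77) / (14.83/√43) = -1.402
p-value = 0.1684

Since p-value > α = 0.01, we fail to reject H₀.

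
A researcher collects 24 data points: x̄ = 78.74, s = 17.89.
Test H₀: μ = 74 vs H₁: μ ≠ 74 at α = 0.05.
One-sample t-test:
H₀: μ = 74
H₁: μ ≠ 74
df = n - 1 = 23
t = (x̄ - μ₀) / (s/√n) = (78.74 - 74) / (17.89/√24) = 1.298
p-value = 0.2072

Since p-value > α = 0.05, we fail to reject H₀.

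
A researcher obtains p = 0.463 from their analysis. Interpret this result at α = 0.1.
Since p = 0.463 > α = 0.1, fail to reject H₀.
There is insufficient evidence to reject the null hypothesis; the result is not statistically significant at the 0.1 level.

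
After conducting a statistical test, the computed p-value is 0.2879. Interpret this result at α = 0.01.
Since p = 0.2879 > α = 0.01, fail to reject H₀.
There is insufficient evidence to reject the null hypothesis; the result is not statistically significant at the 0.01 level.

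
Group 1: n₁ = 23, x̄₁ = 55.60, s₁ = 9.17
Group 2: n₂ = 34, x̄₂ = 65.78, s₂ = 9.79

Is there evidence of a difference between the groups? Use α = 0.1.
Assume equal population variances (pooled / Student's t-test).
Student's two-sample t-test (equal variances):
H₀: μ₁ = μ₂
H₁: μ₁ ≠ μ₂
df = n₁ + n₂ - 2 = 55
Pooled variance s_p² = [(n₁-1)s₁² + (n₂-1)s₂²] / (n₁ + n₂ - 2) = [(22)(9.17²) + (33)(9.79²)] / 55 = 91.1420
SE = √(s_p²(1/n₁ + 1/n₂)) = √(91.1420 × (1/23 + 1/34)) = 2.5775
t = (x̄₁ - x̄₂) / SE = (55.60 - 65.78) / 2.5775 = -10.18 / 2.5775 = -3.950
p-value = 0.0002

Since p-value < α = 0.1, we reject H₀.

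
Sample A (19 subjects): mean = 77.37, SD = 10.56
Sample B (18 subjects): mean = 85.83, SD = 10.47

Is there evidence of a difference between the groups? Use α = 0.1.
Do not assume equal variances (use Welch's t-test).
Welch's two-sample t-test:
H₀: μ₁ = μ₂
H₁: μ₁ ≠ μ₂
s₁²/n₁ = 10.56²/19 = 5.8691,  s₂²/n₂ = 10.47²/18 = 6.0901
SE = √(s₁²/n₁ + s₂²/n₂) = √(5.8691 + 6.0901) = 3.4582
df (Welch-Satterthwaite) = (s₁²/n₁ + s₂²/n₂)² / [(s₁²/n₁)²/(n₁-1) + (s₂²/n₂)²/(n₂-1)] ≈ 34.92
t = (x̄₁ - x̄₂) / SE = (77.37 - 85.83) / 3.4582 = -8.46 / 3.4582 = -2.446
p-value = 0.0196

Since p-value < α = 0.1, we reject H₀.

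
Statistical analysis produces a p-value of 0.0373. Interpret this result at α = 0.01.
Since p = 0.0373 > α = 0.01, fail to reject H₀.
There is insufficient evidence to reject the null hypothesis; the result is not statistically significant at the 0.01 level.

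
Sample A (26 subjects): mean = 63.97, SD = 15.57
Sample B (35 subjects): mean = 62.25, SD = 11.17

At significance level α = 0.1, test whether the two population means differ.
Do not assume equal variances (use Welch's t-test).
Welch's two-sample t-test:
H₀: μ₁ = μ₂
H₁: μ₁ ≠ μ₂
s₁²/n₁ = 15.57²/26 = 9.3240,  s₂²/n₂ = 11.17²/35 = 3.5648
SE = √(s₁²/n₁ + s₂²/n₂) = √(9.3240 + 3.5648) = 3.5901
df (Welch-Satterthwaite) = (s₁²/n₁ + s₂²/n₂)² / [(s₁²/n₁)²/(n₁-1) + (s₂²/n₂)²/(n₂-1)] ≈ 43.13
t = (x̄₁ - x̄₂) / SE = (63.97 - 62.25) / 3.5901 = 1.72 / 3.5901 = 0.479
p-value = 0.6343

Since p-value > α = 0.1, we fail to reject H₀.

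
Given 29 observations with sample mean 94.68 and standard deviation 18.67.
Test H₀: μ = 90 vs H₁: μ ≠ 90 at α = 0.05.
One-sample t-test:
H₀: μ = 90
H₁: μ ≠ 90
df = n - 1 = 28
t = (x̄ - μ₀) / (s/√n) = (94.68 - 90) / (18.67/√29) = 1.350
p-value = 0.1879

Since p-value > α = 0.05, we fail to reject H₀.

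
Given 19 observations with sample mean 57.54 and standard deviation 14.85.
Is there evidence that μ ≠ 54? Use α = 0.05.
One-sample t-test:
H₀: μ = 54
H₁: μ ≠ 54
df = n - 1 = 18
t = (x̄ - μ₀) / (s/√n) = (57.54 - 54) / (14.85/√19) = 1.039
p-value = 0.3125

Since p-value > α = 0.05, we fail to reject H₀.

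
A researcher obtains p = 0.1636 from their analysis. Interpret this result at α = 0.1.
Since p = 0.1636 > α = 0.1, fail to reject H₀.
There is insufficient evidence to reject the null hypothesis; the result is not statistically significant at the 0.1 level.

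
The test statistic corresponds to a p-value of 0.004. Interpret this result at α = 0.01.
Since p = 0.004 < α = 0.01, reject H₀.
There is sufficient evidence to reject the null hypothesis; the result is statistically significant at the 0.01 level.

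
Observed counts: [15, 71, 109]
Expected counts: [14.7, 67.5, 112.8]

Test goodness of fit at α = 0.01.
Chi-square goodness of fit test:
H₀: observed counts match expected distribution
H₁: observed counts differ from expected distribution
df = k - 1 = 2
χ² = Σ(O - E)²/E
   = (15 - 14.7)²/14.7 + (71 - 67.5)²/67.5 + (109 - 112.8)²/112.8
   = 0.006 + 0.181 + 0.128
   = 0.32
p-value = 0.8540

Since p-value > α = 0.01, we fail to reject H₀.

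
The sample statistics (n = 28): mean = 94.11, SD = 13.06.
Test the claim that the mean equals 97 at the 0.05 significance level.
One-sample t-test:
H₀: μ = 97
H₁: μ ≠ 97
df = n - 1 = 27
t = (x̄ - μ₀) / (s/√n) = (94.11 - 97) / (13.06/√28) = -1.171
p-value = 0.2519

Since p-value > α = 0.05, we fail to reject H₀.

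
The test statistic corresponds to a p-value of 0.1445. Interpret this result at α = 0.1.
Since p = 0.1445 > α = 0.1, fail to reject H₀.
There is insufficient evidence to reject the null hypothesis; the result is not statistically significant at the 0.1 level.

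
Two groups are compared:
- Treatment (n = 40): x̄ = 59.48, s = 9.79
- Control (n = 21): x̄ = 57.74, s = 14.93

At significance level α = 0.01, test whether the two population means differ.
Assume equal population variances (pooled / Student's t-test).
Student's two-sample t-test (equal variances):
H₀: μ₁ = μ₂
H₁: μ₁ ≠ μ₂
df = n₁ + n₂ - 2 = 59
Pooled variance s_p² = [(n₁-1)s₁² + (n₂-1)s₂²] / (n₁ + n₂ - 2) = [(39)(9.79²) + (20)(14.93²)] / 59 = 138.9156
SE = √(s_p²(1/n₁ + 1/n₂)) = √(138.9156 × (1/40 + 1/21)) = 3.1761
t = (x̄₁ - x̄₂) / SE = (59.48 - 57.74) / 3.1761 = 1.74 / 3.1761 = 0.548
p-value = 0.5859

Since p-value > α = 0.01, we fail to reject H₀.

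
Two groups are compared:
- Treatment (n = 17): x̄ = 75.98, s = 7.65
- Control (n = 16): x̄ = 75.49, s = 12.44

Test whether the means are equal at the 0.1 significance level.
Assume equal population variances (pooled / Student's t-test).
Student's two-sample t-test (equal variances):
H₀: μ₁ = μ₂
H₁: μ₁ ≠ μ₂
df = n₁ + n₂ - 2 = 31
Pooled variance s_p² = [(n₁-1)s₁² + (n₂-1)s₂²] / (n₁ + n₂ - 2) = [(16)(7.65²) + (15)(12.44²)] / 31 = 105.0859
SE = √(s_p²(1/n₁ + 1/n₂)) = √(105.0859 × (1/17 + 1/16)) = 3.5706
t = (x̄₁ - x̄₂) / SE = (75.98 - 75.49) / 3.5706 = 0.49 / 3.5706 = 0.137
p-value = 0.8917

Since p-value > α = 0.1, we fail to reject H₀.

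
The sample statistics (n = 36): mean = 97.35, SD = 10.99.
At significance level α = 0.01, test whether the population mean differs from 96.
One-sample t-test:
H₀: μ = 96
H₁: μ ≠ 96
df = n - 1 = 35
t = (x̄ - μ₀) / (s/√n) = (97.35 - 96) / (10.99/√36) = 0.737
p-value = 0.4660

Since p-value > α = 0.01, we fail to reject H₀.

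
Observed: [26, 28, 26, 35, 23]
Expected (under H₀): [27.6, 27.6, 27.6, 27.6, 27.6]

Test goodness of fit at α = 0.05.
Chi-square goodness of fit test:
H₀: observed counts match expected distribution
H₁: observed counts differ from expected distribution
df = k - 1 = 4
χ² = Σ(O - E)²/E
   = (26 - 27.6)²/27.6 + (28 - 27.6)²/27.6 + (26 - 27.6)²/27.6 + (35 - 27.6)²/27.6 + (23 - 27.6)²/27.6
   = 0.093 + 0.006 + 0.093 + 1.984 + 0.767
   = 2.94
p-value = 0.5676

Since p-value > α = 0.05, we fail to reject H₀.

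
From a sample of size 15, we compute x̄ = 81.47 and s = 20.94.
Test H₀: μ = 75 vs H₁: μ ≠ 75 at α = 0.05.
One-sample t-test:
H₀: μ = 75
H₁: μ ≠ 75
df = n - 1 = 14
t = (x̄ - μ₀) / (s/√n) = (81.47 - 75) / (20.94/√15) = 1.197
p-value = 0.2513

Since p-value > α = 0.05, we fail to reject H₀.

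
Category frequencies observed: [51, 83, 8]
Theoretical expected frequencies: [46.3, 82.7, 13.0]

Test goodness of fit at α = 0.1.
Chi-square goodness of fit test:
H₀: observed counts match expected distribution
H₁: observed counts differ from expected distribution
df = k - 1 = 2
χ² = Σ(O - E)²/E
   = (51 - 46.3)²/46.3 + (83 - 82.7)²/82.7 + (8 - 13.0)²/13.0
   = 0.477 + 0.001 + 1.923
   = 2.40
p-value = 0.3010

Since p-value > α = 0.1, we fail to reject H₀.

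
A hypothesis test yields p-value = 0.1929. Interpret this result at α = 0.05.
Since p = 0.1929 > α = 0.05, fail to reject H₀.
There is insufficient evidence to reject the null hypothesis; the result is not statistically significant at the 0.05 level.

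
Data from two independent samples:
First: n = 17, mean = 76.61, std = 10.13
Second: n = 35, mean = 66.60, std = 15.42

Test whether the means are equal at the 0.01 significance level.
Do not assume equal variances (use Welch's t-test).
Welch's two-sample t-test:
H₀: μ₁ = μ₂
H₁: μ₁ ≠ μ₂
s₁²/n₁ = 10.13²/17 = 6.0363,  s₂²/n₂ = 15.42²/35 = 6.7936
SE = √(s₁²/n₁ + s₂²/n₂) = √(6.0363 + 6.7936) = 3.5819
df (Welch-Satterthwaite) = (s₁²/n₁ + s₂²/n₂)² / [(s₁²/n₁)²/(n₁-1) + (s₂²/n₂)²/(n₂-1)] ≈ 45.29
t = (x̄₁ - x̄₂) / SE = (76.61 - 66.60) / 3.5819 = 10.01 / 3.5819 = 2.795
p-value = 0.0076

Since p-value < α = 0.01, we reject H₀.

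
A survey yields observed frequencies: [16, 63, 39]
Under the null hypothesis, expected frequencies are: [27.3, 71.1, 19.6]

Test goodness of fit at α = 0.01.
Chi-square goodness of fit test:
H₀: observed counts match expected distribution
H₁: observed counts differ from expected distribution
df = k - 1 = 2
χ² = Σ(O - E)²/E
   = (16 - 27.3)²/27.3 + (63 - 71.1)²/71.1 + (39 - 19.6)²/19.6
   = 4.677 + 0.923 + 19.202
   = 24.80
p-value < 0.0001

Since p-value < α = 0.01, we reject H₀.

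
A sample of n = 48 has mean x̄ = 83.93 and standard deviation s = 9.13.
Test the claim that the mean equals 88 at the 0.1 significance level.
One-sample t-test:
H₀: μ = 88
H₁: μ ≠ 88
df = n - 1 = 47
t = (x̄ - μ₀) / (s/√n) = (83.93 - 88) / (9.13/√48) = -3.088
p-value = 0.0034

Since p-value < α = 0.1, we reject H₀.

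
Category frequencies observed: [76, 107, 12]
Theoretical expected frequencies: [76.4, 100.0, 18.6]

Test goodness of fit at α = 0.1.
Chi-square goodness of fit test:
H₀: observed counts match expected distribution
H₁: observed counts differ from expected distribution
df = k - 1 = 2
χ² = Σ(O - E)²/E
   = (76 - 76.4)²/76.4 + (107 - 100.0)²/100.0 + (12 - 18.6)²/18.6
   = 0.002 + 0.490 + 2.342
   = 2.83
p-value = 0.2424

Since p-value > α = 0.1, we fail to reject H₀.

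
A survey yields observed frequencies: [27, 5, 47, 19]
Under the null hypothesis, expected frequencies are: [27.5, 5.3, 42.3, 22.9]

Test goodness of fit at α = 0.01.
Chi-square goodness of fit test:
H₀: observed counts match expected distribution
H₁: observed counts differ from expected distribution
df = k - 1 = 3
χ² = Σ(O - E)²/E
   = (27 - 27.5)²/27.5 + (5 - 5.3)²/5.3 + (47 - 42.3)²/42.3 + (19 - 22.9)²/22.9
   = 0.009 + 0.017 + 0.522 + 0.664
   = 1.21
p-value = 0.7500

Since p-value > α = 0.01, we fail to reject H₀.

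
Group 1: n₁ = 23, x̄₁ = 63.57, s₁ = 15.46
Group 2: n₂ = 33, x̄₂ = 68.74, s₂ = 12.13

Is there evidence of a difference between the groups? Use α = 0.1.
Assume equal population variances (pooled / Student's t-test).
Student's two-sample t-test (equal variances):
H₀: μ₁ = μ₂
H₁: μ₁ ≠ μ₂
df = n₁ + n₂ - 2 = 54
Pooled variance s_p² = [(n₁-1)s₁² + (n₂-1)s₂²] / (n₁ + n₂ - 2) = [(22)(15.46²) + (32)(12.13²)] / 54 = 184.5673
SE = √(s_p²(1/n₁ + 1/n₂)) = √(184.5673 × (1/23 + 1/33)) = 3.6902
t = (x̄₁ - x̄₂) / SE = (63.57 - 68.74) / 3.6902 = -5.17 / 3.6902 = -1.401
p-value = 0.1669

Since p-value > α = 0.1, we fail to reject H₀.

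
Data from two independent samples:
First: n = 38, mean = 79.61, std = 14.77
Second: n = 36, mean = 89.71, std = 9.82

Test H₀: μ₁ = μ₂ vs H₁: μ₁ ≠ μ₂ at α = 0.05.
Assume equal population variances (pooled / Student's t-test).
Student's two-sample t-test (equal variances):
H₀: μ₁ = μ₂
H₁: μ₁ ≠ μ₂
df = n₁ + n₂ - 2 = 72
Pooled variance s_p² = [(n₁-1)s₁² + (n₂-1)s₂²] / (n₁ + n₂ - 2) = [(37)(14.77²) + (35)(9.82²)] / 72 = 158.9832
SE = √(s_p²(1/n₁ + 1/n₂)) = √(158.9832 × (1/38 + 1/36)) = 2.9326
t = (x̄₁ - x̄₂) / SE = (79.61 - 89.71) / 2.9326 = -10.10 / 2.9326 = -3.444
p-value = 0.0010

Since p-value < α = 0.05, we reject H₀.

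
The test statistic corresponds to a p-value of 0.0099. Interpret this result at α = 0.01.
Since p = 0.0099 < α = 0.01, reject H₀.
There is sufficient evidence to reject the null hypothesis; the result is statistically significant at the 0.01 level.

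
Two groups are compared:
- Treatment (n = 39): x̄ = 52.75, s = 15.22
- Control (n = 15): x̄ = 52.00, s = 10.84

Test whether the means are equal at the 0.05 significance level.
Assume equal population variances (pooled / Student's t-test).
Student's two-sample t-test (equal variances):
H₀: μ₁ = μ₂
H₁: μ₁ ≠ μ₂
df = n₁ + n₂ - 2 = 52
Pooled variance s_p² = [(n₁-1)s₁² + (n₂-1)s₂²] / (n₁ + n₂ - 2) = [(38)(15.22²) + (14)(10.84²)] / 52 = 200.9176
SE = √(s_p²(1/n₁ + 1/n₂)) = √(200.9176 × (1/39 + 1/15)) = 4.3065
t = (x̄₁ - x̄₂) / SE = (52.75 - 52.00) / 4.3065 = 0.75 / 4.3065 = 0.174
p-value = 0.8624

Since p-value > α = 0.05, we fail to reject H₀.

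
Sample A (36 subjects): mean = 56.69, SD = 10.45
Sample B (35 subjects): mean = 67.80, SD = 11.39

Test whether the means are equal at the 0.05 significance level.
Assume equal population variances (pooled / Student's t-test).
Student's two-sample t-test (equal variances):
H₀: μ₁ = μ₂
H₁: μ₁ ≠ μ₂
df = n₁ + n₂ - 2 = 69
Pooled variance s_p² = [(n₁-1)s₁² + (n₂-1)s₂²] / (n₁ + n₂ - 2) = [(35)(10.45²) + (34)(11.39²)] / 69 = 119.3185
SE = √(s_p²(1/n₁ + 1/n₂)) = √(119.3185 × (1/36 + 1/35)) = 2.5930
t = (x̄₁ - x̄₂) / SE = (56.69 - 67.80) / 2.5930 = -11.11 / 2.5930 = -4.285
p-value = 0.0001

Since p-value < α = 0.05, we reject H₀.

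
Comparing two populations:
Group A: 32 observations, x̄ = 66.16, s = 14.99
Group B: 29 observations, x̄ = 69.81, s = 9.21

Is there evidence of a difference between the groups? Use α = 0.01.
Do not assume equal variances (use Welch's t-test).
Welch's two-sample t-test:
H₀: μ₁ = μ₂
H₁: μ₁ ≠ μ₂
s₁²/n₁ = 14.99²/32 = 7.0219,  s₂²/n₂ = 9.21²/29 = 2.9250
SE = √(s₁²/n₁ + s₂²/n₂) = √(7.0219 + 2.9250) = 3.1539
df (Welch-Satterthwaite) = (s₁²/n₁ + s₂²/n₂)² / [(s₁²/n₁)²/(n₁-1) + (s₂²/n₂)²/(n₂-1)] ≈ 52.18
t = (x̄₁ - x̄₂) / SE = (66.16 - 69.81) / 3.1539 = -3.65 / 3.1539 = -1.157
p-value = 0.2524

Since p-value > α = 0.01, we fail to reject H₀.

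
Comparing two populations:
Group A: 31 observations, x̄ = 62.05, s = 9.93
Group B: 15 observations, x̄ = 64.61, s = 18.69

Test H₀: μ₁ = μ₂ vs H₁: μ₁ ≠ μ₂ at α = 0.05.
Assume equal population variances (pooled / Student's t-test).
Student's two-sample t-test (equal variances):
H₀: μ₁ = μ₂
H₁: μ₁ ≠ μ₂
df = n₁ + n₂ - 2 = 44
Pooled variance s_p² = [(n₁-1)s₁² + (n₂-1)s₂²] / (n₁ + n₂ - 2) = [(30)(9.93²) + (14)(18.69²)] / 44 = 178.3766
SE = √(s_p²(1/n₁ + 1/n₂)) = √(178.3766 × (1/31 + 1/15)) = 4.2007
t = (x̄₁ - x̄₂) / SE = (62.05 - 64.61) / 4.2007 = -2.56 / 4.2007 = -0.609
p-value = 0.5454

Since p-value > α = 0.05, we fail to reject H₀.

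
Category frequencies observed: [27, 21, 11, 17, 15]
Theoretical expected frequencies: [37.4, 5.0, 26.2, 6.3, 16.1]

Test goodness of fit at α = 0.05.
Chi-square goodness of fit test:
H₀: observed counts match expected distribution
H₁: observed counts differ from expected distribution
df = k - 1 = 4
χ² = Σ(O - E)²/E
   = (27 - 37.4)²/37.4 + (21 - 5.0)²/5.0 + (11 - 26.2)²/26.2 + (17 - 6.3)²/6.3 + (15 - 16.1)²/16.1
   = 2.892 + 51.200 + 8.818 + 18.173 + 0.075
   = 81.16
p-value < 0.0001

Since p-value < α = 0.05, we reject H₀.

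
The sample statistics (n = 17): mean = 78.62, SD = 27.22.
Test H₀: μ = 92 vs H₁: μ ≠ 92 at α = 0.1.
One-sample t-test:
H₀: μ = 92
H₁: μ ≠ 92
df = n - 1 = 16
t = (x̄ - μ₀) / (s/√n) = (78.62 - 92) / (27.22/√17) = -2.027
p-value = 0.0597

Since p-value < α = 0.1, we reject H₀.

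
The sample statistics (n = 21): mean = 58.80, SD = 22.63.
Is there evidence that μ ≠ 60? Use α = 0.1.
One-sample t-test:
H₀: μ = 60
H₁: μ ≠ 60
df = n - 1 = 20
t = (x̄ - μ₀) / (s/√n) = (58.80 - 60) / (22.63/√21) = -0.243
p-value = 0.8105

Since p-value > α = 0.1, we fail to reject H₀.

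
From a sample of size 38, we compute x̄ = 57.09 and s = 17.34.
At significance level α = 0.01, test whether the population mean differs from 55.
One-sample t-test:
H₀: μ = 55
H₁: μ ≠ 55
df = n - 1 = 37
t = (x̄ - μ₀) / (s/√n) = (57.09 - 55) / (17.34/√38) = 0.743
p-value = 0.4622

Since p-value > α = 0.01, we fail to reject H₀.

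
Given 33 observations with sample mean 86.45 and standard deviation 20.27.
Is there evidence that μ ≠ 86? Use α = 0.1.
One-sample t-test:
H₀: μ = 86
H₁: μ ≠ 86
df = n - 1 = 32
t = (x̄ - μ₀) / (s/√n) = (86.45 - 86) / (20.27/√33) = 0.128
p-value = 0.8993

Since p-value > α = 0.1, we fail to reject H₀.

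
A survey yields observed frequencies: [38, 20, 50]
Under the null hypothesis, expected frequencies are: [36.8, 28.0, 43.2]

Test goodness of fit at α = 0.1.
Chi-square goodness of fit test:
H₀: observed counts match expected distribution
H₁: observed counts differ from expected distribution
df = k - 1 = 2
χ² = Σ(O - E)²/E
   = (38 - 36.8)²/36.8 + (20 - 28.0)²/28.0 + (50 - 43.2)²/43.2
   = 0.039 + 2.286 + 1.070
   = 3.40
p-value = 0.1831

Since p-value > α = 0.1, we fail to reject H₀.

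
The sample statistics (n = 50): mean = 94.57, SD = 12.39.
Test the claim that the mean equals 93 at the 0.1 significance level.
One-sample t-test:
H₀: μ = 93
H₁: μ ≠ 93
df = n - 1 = 49
t = (x̄ - μ₀) / (s/√n) = (94.57 - 93) / (12.39/√50) = 0.896
p-value = 0.3746

Since p-value > α = 0.1, we fail to reject H₀.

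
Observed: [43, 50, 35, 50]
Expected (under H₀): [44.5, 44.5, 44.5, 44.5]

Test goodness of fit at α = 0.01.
Chi-square goodness of fit test:
H₀: observed counts match expected distribution
H₁: observed counts differ from expected distribution
df = k - 1 = 3
χ² = Σ(O - E)²/E
   = (43 - 44.5)²/44.5 + (50 - 44.5)²/44.5 + (35 - 44.5)²/44.5 + (50 - 44.5)²/44.5
   = 0.051 + 0.680 + 2.028 + 0.680
   = 3.44
p-value = 0.3289

Since p-value > α = 0.01, we fail to reject H₀.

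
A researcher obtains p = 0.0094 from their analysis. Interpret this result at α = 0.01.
Since p = 0.0094 < α = 0.01, reject H₀.
There is sufficient evidence to reject the null hypothesis; the result is statistically significant at the 0.01 level.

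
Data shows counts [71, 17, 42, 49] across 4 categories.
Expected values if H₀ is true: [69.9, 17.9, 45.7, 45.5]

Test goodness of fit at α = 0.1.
Chi-square goodness of fit test:
H₀: observed counts match expected distribution
H₁: observed counts differ from expected distribution
df = k - 1 = 3
χ² = Σ(O - E)²/E
   = (71 - 69.9)²/69.9 + (17 - 17.9)²/17.9 + (42 - 45.7)²/45.7 + (49 - 45.5)²/45.5
   = 0.017 + 0.045 + 0.300 + 0.269
   = 0.63
p-value = 0.8892

Since p-value > α = 0.1, we fail to reject H₀.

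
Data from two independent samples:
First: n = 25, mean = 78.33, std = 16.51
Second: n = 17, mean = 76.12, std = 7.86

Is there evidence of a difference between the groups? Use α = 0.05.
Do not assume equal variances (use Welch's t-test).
Welch's two-sample t-test:
H₀: μ₁ = μ₂
H₁: μ₁ ≠ μ₂
s₁²/n₁ = 16.51²/25 = 10.9032,  s₂²/n₂ = 7.86²/17 = 3.6341
SE = √(s₁²/n₁ + s₂²/n₂) = √(10.9032 + 3.6341) = 3.8128
df (Welch-Satterthwaite) = (s₁²/n₁ + s₂²/n₂)² / [(s₁²/n₁)²/(n₁-1) + (s₂²/n₂)²/(n₂-1)] ≈ 36.57
t = (x̄₁ - x̄₂) / SE = (78.33 - 76.12) / 3.8128 = 2.21 / 3.8128 = 0.580
p-value = 0.5657

Since p-value > α = 0.05, we fail to reject H₀.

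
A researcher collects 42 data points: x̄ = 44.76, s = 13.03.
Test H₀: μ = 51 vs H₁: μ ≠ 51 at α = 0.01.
One-sample t-test:
H₀: μ = 51
H₁: μ ≠ 51
df = n - 1 = 41
t = (x̄ - μ₀) / (s/√n) = (44.76 - 51) / (13.03/√42) = -3.104
p-value = 0.0035

Since p-value < α = 0.01, we reject H₀.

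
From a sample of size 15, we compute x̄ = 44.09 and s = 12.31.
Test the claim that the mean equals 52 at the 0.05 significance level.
One-sample t-test:
H₀: μ = 52
H₁: μ ≠ 52
df = n - 1 = 14
t = (x̄ - μ₀) / (s/√n) = (44.09 - 52) / (12.31/√15) = -2.489
p-value = 0.0260

Since p-value < α = 0.05, we reject H₀.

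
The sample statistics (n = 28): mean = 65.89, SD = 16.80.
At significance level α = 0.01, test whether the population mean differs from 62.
One-sample t-test:
H₀: μ = 62
H₁: μ ≠ 62
df = n - 1 = 27
t = (x̄ - μ₀) / (s/√n) = (65.89 - 62) / (16.80/√28) = 1.225
p-value = 0.2311

Since p-value > α = 0.01, we fail to reject H₀.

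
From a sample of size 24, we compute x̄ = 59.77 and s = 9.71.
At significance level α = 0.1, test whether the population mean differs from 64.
One-sample t-test:
H₀: μ = 64
H₁: μ ≠ 64
df = n - 1 = 23
t = (x̄ - μ₀) / (s/√n) = (59.77 - 64) / (9.71/√24) = -2.134
p-value = 0.0437

Since p-value < α = 0.1, we reject H₀.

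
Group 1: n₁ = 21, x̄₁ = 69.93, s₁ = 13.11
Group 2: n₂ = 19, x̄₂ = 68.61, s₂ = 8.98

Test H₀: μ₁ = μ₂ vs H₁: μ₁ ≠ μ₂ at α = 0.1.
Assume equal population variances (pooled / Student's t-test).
Student's two-sample t-test (equal variances):
H₀: μ₁ = μ₂
H₁: μ₁ ≠ μ₂
df = n₁ + n₂ - 2 = 38
Pooled variance s_p² = [(n₁-1)s₁² + (n₂-1)s₂²] / (n₁ + n₂ - 2) = [(20)(13.11²) + (18)(8.98²)] / 38 = 128.6571
SE = √(s_p²(1/n₁ + 1/n₂)) = √(128.6571 × (1/21 + 1/19)) = 3.5914
t = (x̄₁ - x̄₂) / SE = (69.93 - 68.61) / 3.5914 = 1.32 / 3.5914 = 0.368
p-value = 0.7152

Since p-value > α = 0.1, we fail to reject H₀.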